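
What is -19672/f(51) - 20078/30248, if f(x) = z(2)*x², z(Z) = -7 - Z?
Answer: 62516377/354037716 ≈ 0.17658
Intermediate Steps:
f(x) = -9*x² (f(x) = (-7 - 1*2)*x² = (-7 - 2)*x² = -9*x²)
-19672/f(51) - 20078/30248 = -19672/((-9*51²)) - 20078/30248 = -19672/((-9*2601)) - 20078*1/30248 = -19672/(-23409) - 10039/15124 = -19672*(-1/23409) - 10039/15124 = 19672/23409 - 10039/15124 = 62516377/354037716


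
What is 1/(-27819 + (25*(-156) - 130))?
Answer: -1/31849 ≈ -3.1398e-5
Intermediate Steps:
1/(-27819 + (25*(-156) - 130)) = 1/(-27819 + (-3900 - 130)) = 1/(-27819 - 4030) = 1/(-31849) = -1/31849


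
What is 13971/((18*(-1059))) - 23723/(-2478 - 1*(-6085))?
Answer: -167533741/22918878 ≈ -7.3099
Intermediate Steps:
13971/((18*(-1059))) - 23723/(-2478 - 1*(-6085)) = 13971/(-19062) - 23723/(-2478 + 6085) = 13971*(-1/19062) - 23723/3607 = -4657/6354 - 23723*1/3607 = -4657/6354 - 23723/3607 = -167533741/22918878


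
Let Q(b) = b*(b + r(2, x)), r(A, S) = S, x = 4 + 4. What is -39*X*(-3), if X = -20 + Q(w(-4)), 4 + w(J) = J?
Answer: -2340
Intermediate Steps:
x = 8
w(J) = -4 + J
Q(b) = b*(8 + b) (Q(b) = b*(b + 8) = b*(8 + b))
X = -20 (X = -20 + (-4 - 4)*(8 + (-4 - 4)) = -20 - 8*(8 - 8) = -20 - 8*0 = -20 + 0 = -20)
-39*X*(-3) = -39*(-20)*(-3) = 780*(-3) = -2340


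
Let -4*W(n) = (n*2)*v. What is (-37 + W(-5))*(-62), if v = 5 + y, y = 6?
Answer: 589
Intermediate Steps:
v = 11 (v = 5 + 6 = 11)
W(n) = -11*n/2 (W(n) = -n*2*11/4 = -2*n*11/4 = -11*n/2)
(-37 + W(-5))*(-62) = (-37 - 11/2*(-5))*(-62) = (-37 + 55/2)*(-62) = -19/2*(-62) = 589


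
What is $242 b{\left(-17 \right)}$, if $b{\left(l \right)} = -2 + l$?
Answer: $-4598$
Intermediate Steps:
$242 b{\left(-17 \right)} = 242 \left(-2 - 17\right) = 242 \left(-19\right) = -4598$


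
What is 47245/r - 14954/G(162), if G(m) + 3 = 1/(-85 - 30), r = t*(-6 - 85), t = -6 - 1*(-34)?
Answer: 2182737155/440804 ≈ 4951.7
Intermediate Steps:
t = 28 (t = -6 + 34 = 28)
r = -2548 (r = 28*(-6 - 85) = 28*(-91) = -2548)
G(m) = -346/115 (G(m) = -3 + 1/(-85 - 30) = -3 + 1/(-115) = -3 - 1/115 = -346/115)
47245/r - 14954/G(162) = 47245/(-2548) - 14954/(-346/115) = 47245*(-1/2548) - 14954*(-115/346) = -47245/2548 + 859855/173 = 2182737155/440804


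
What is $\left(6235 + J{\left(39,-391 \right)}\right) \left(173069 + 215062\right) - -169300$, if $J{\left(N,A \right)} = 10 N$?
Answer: $2571537175$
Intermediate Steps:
$\left(6235 + J{\left(39,-391 \right)}\right) \left(173069 + 215062\right) - -169300 = \left(6235 + 10 \cdot 39\right) \left(173069 + 215062\right) - -169300 = \left(6235 + 390\right) 388131 + 169300 = 6625 \cdot 388131 + 169300 = 2571367875 + 169300 = 2571537175$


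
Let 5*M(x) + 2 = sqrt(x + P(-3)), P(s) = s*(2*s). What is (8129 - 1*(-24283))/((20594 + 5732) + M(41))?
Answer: 4266326736/3465186065 - 32412*sqrt(59)/3465186065 ≈ 1.2311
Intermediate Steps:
P(s) = 2*s**2
M(x) = -2/5 + sqrt(18 + x)/5 (M(x) = -2/5 + sqrt(x + 2*(-3)**2)/5 = -2/5 + sqrt(x + 2*9)/5 = -2/5 + sqrt(x + 18)/5 = -2/5 + sqrt(18 + x)/5)
(8129 - 1*(-24283))/((20594 + 5732) + M(41)) = (8129 - 1*(-24283))/((20594 + 5732) + (-2/5 + sqrt(18 + 41)/5)) = (8129 + 24283)/(26326 + (-2/5 + sqrt(59)/5)) = 32412/(131628/5 + sqrt(59)/5)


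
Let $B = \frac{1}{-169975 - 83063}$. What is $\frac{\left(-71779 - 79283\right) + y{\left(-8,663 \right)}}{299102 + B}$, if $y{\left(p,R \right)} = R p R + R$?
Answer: $- \frac{927877947138}{75684171875} \approx -12.26$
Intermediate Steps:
$B = - \frac{1}{253038}$ ($B = \frac{1}{-253038} = - \frac{1}{253038} \approx -3.952 \cdot 10^{-6}$)
$y{\left(p,R \right)} = R + p R^{2}$ ($y{\left(p,R \right)} = p R^{2} + R = R + p R^{2}$)
$\frac{\left(-71779 - 79283\right) + y{\left(-8,663 \right)}}{299102 + B} = \frac{\left(-71779 - 79283\right) + 663 \left(1 + 663 \left(-8\right)\right)}{299102 - \frac{1}{253038}} = \frac{-151062 + 663 \left(1 - 5304\right)}{\frac{75684171875}{253038}} = \left(-151062 + 663 \left(-5303\right)\right) \frac{253038}{75684171875} = \left(-151062 - 3515889\right) \frac{253038}{75684171875} = \left(-3666951\right) \frac{253038}{75684171875} = - \frac{927877947138}{75684171875}$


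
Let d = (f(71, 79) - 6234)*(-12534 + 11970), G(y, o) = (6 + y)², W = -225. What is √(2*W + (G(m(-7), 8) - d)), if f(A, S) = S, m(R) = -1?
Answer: I*√3471845 ≈ 1863.3*I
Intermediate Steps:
d = 3471420 (d = (79 - 6234)*(-12534 + 11970) = -6155*(-564) = 3471420)
√(2*W + (G(m(-7), 8) - d)) = √(2*(-225) + ((6 - 1)² - 1*3471420)) = √(-450 + (5² - 3471420)) = √(-450 + (25 - 3471420)) = √(-450 - 3471395) = √(-3471845) = I*√3471845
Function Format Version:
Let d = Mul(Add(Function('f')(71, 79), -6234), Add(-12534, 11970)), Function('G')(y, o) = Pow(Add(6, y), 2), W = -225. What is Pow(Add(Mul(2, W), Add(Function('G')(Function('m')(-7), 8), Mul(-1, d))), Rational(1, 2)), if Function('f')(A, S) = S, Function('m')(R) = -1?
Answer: Mul(I, Pow(3471845, Rational(1, 2))) ≈ Mul(1863.3, I)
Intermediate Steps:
d = 3471420 (d = Mul(Add(79, -6234), Add(-12534, 11970)) = Mul(-6155, -564) = 3471420)
Pow(Add(Mul(2, W), Add(Function('G')(Function('m')(-7), 8), Mul(-1, d))), Rational(1, 2)) = Pow(Add(Mul(2, -225), Add(Pow(Add(6, -1), 2), Mul(-1, 3471420))), Rational(1, 2)) = Pow(Add(-450, Add(Pow(5, 2), -3471420)), Rational(1, 2)) = Pow(Add(-450, Add(25, -3471420)), Rational(1, 2)) = Pow(Add(-450, -3471395), Rational(1, 2)) = Pow(-3471845, Rational(1, 2)) = Mul(I, Pow(3471845, Rational(1, 2)))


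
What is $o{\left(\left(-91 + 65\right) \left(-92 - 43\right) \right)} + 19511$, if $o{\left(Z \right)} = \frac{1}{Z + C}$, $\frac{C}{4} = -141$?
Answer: $\frac{57479407}{2946} \approx 19511.0$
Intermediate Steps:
$C = -564$ ($C = 4 \left(-141\right) = -564$)
$o{\left(Z \right)} = \frac{1}{-564 + Z}$ ($o{\left(Z \right)} = \frac{1}{Z - 564} = \frac{1}{-564 + Z}$)
$o{\left(\left(-91 + 65\right) \left(-92 - 43\right) \right)} + 19511 = \frac{1}{-564 + \left(-91 + 65\right) \left(-92 - 43\right)} + 19511 = \frac{1}{-564 - -3510} + 19511 = \frac{1}{-564 + 3510} + 19511 = \frac{1}{2946} + 19511 = \frac{57479407}{2946}$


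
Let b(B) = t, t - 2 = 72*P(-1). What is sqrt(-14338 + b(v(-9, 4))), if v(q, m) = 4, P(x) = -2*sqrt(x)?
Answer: 4*sqrt(-896 - 9*I) ≈ 0.60133 - 119.73*I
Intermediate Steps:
t = 2 - 144*I (t = 2 + 72*(-2*I) = 2 - 144*I ≈ 2.0 - 144.0*I)
b(B) = 2 - 144*I
sqrt(-14338 + b(v(-9, 4))) = sqrt(-14338 + (2 - 144*I)) = sqrt(-14336 - 144*I)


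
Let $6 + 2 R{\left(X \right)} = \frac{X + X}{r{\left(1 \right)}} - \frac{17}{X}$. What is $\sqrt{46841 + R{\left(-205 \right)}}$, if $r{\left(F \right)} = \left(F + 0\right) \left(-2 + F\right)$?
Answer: $\frac{\sqrt{7907935270}}{410} \approx 216.89$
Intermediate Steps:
$r{\left(F \right)} = F \left(-2 + F\right)$
$R{\left(X \right)} = -3 - X - \frac{17}{2 X}$ ($R{\left(X \right)} = -3 + \frac{\frac{X + X}{1 \left(-2 + 1\right)} - \frac{17}{X}}{2} = -3 + \frac{\frac{2 X}{1 \left(-1\right)} - \frac{17}{X}}{2} = -3 + \frac{\frac{2 X}{-1} - \frac{17}{X}}{2} = -3 + \frac{2 X \left(-1\right) - \frac{17}{X}}{2} = -3 + \frac{- 2 X - \frac{17}{X}}{2} = -3 + \frac{- \frac{17}{X} - 2 X}{2} = -3 - \left(X + \frac{17}{2 X}\right) = -3 - X - \frac{17}{2 X}$)
$\sqrt{46841 + R{\left(-205 \right)}} = \sqrt{46841 - \left(-202 - \frac{17}{410}\right)} = \sqrt{46841 - - \frac{82837}{410}} = \sqrt{46841 + \left(-3 + 205 + \frac{17}{410}\right)} = \sqrt{46841 + \frac{82837}{410}} = \sqrt{\frac{19287647}{410}} = \frac{\sqrt{7907935270}}{410}$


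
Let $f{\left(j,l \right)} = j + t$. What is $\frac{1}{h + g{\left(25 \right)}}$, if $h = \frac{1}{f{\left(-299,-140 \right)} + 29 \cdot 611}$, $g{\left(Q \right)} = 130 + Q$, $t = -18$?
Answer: $\frac{17402}{2697311} \approx 0.0064516$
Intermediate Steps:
$f{\left(j,l \right)} = -18 + j$ ($f{\left(j,l \right)} = j - 18 = -18 + j$)
$h = \frac{1}{17402}$ ($h = \frac{1}{\left(-18 - 299\right) + 29 \cdot 611} = \frac{1}{-317 + 17719} = \frac{1}{17402} \approx 5.7465 \cdot 10^{-5}$)
$\frac{1}{h + g{\left(25 \right)}} = \frac{1}{\frac{1}{17402} + \left(130 + 25\right)} = \frac{1}{\frac{1}{17402} + 155} = \frac{1}{\frac{2697311}{17402}} = \frac{17402}{2697311}$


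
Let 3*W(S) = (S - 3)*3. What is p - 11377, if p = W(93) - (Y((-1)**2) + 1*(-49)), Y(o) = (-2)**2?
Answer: -11242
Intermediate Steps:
Y(o) = 4
W(S) = -3 + S (W(S) = ((S - 3)*3)/3 = ((-3 + S)*3)/3 = (-9 + 3*S)/3 = -3 + S)
p = 135 (p = (-3 + 93) - (4 + 1*(-49)) = 90 - (4 - 49) = 90 - 1*(-45) = 90 + 45 = 135)
p - 11377 = 135 - 11377 = -11242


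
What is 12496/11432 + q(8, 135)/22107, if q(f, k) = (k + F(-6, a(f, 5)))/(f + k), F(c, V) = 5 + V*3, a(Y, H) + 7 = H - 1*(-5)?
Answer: 4938165083/4517499129 ≈ 1.0931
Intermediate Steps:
a(Y, H) = -2 + H (a(Y, H) = -7 + (H - 1*(-5)) = -7 + (H + 5) = -7 + (5 + H) = -2 + H)
F(c, V) = 5 + 3*V
q(f, k) = (14 + k)/(f + k) (q(f, k) = (k + (5 + 3*(-2 + 5)))/(f + k) = (k + (5 + 3*3))/(f + k) = (k + (5 + 9))/(f + k) = (k + 14)/(f + k) = (14 + k)/(f + k))
12496/11432 + q(8, 135)/22107 = 12496/11432 + ((14 + 135)/(8 + 135))/22107 = 12496*(1/11432) + (149/143)*(1/22107) = 1562/1429 + ((1/143)*149)*(1/22107) = 1562/1429 + (149/143)*(1/22107) = 1562/1429 + 149/3161301 = 4938165083/4517499129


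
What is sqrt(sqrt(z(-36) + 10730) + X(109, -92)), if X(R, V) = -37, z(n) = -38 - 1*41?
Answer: sqrt(-37 + sqrt(10651)) ≈ 8.1366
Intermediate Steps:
z(n) = -79 (z(n) = -38 - 41 = -79)
sqrt(sqrt(z(-36) + 10730) + X(109, -92)) = sqrt(sqrt(-79 + 10730) - 37) = sqrt(sqrt(10651) - 37) = sqrt(-37 + sqrt(10651))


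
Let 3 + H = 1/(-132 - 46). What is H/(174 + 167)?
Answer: -535/60698 ≈ -0.0088141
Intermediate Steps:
H = -535/178 (H = -3 + 1/(-132 - 46) = -3 + 1/(-178) = -3 - 1/178 = -535/178 ≈ -3.0056)
H/(174 + 167) = -535/178/(174 + 167) = -535/178/341 = (1/341)*(-535/178) = -535/60698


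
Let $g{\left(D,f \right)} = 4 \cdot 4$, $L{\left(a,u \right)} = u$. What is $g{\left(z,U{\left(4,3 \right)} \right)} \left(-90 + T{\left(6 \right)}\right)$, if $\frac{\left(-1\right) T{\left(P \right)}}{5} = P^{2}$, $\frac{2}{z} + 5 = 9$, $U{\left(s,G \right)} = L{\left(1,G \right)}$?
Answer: $-4320$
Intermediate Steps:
$U{\left(s,G \right)} = G$
$z = \frac{1}{2}$ ($z = \frac{2}{-5 + 9} = \frac{2}{4} = 2 \cdot \frac{1}{4} = \frac{1}{2} \approx 0.5$)
$g{\left(D,f \right)} = 16$
$T{\left(P \right)} = - 5 P^{2}$
$g{\left(z,U{\left(4,3 \right)} \right)} \left(-90 + T{\left(6 \right)}\right) = 16 \left(-90 - 5 \cdot 6^{2}\right) = 16 \left(-90 - 180\right) = 16 \left(-270\right) = -4320$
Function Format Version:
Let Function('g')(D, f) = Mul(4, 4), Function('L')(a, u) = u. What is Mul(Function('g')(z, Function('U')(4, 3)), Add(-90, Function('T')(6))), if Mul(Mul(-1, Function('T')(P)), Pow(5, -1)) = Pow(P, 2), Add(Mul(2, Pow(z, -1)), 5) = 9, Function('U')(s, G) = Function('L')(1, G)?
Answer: -4320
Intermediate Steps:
Function('U')(s, G) = G
z = Rational(1, 2) (z = Mul(2, Pow(Add(-5, 9), -1)) = Mul(2, Pow(4, -1)) = Mul(2, Rational(1, 4)) = Rational(1, 2) ≈ 0.50000)
Function('g')(D, f) = 16
Function('T')(P) = Mul(-5, Pow(P, 2))
Mul(Function('g')(z, Function('U')(4, 3)), Add(-90, Function('T')(6))) = Mul(16, Add(-90, Mul(-5, Pow(6, 2)))) = Mul(16, Add(-90, Mul(-5, 36))) = Mul(16, Add(-90, -180)) = Mul(16, -270) = -4320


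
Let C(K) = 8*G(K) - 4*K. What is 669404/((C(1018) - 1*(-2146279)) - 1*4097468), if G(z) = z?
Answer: -669404/1947117 ≈ -0.34379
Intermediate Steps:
C(K) = 4*K (C(K) = 8*K - 4*K = 4*K)
669404/((C(1018) - 1*(-2146279)) - 1*4097468) = 669404/((4*1018 - 1*(-2146279)) - 1*4097468) = 669404/((4072 + 2146279) - 4097468) = 669404/(2150351 - 4097468) = 669404/(-1947117) = 669404*(-1/1947117) = -669404/1947117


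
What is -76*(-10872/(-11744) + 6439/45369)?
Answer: -1351069537/16650423 ≈ -81.143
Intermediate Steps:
-76*(-10872/(-11744) + 6439/45369) = -76*(-10872*(-1/11744) + 6439*(1/45369)) = -76*(1359/1468 + 6439/45369) = -76*71108923/66601692 = -1351069537/16650423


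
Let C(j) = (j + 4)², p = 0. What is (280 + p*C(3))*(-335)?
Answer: -93800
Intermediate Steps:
C(j) = (4 + j)²
(280 + p*C(3))*(-335) = (280 + 0*(4 + 3)²)*(-335) = (280 + 0*7²)*(-335) = (280 + 0*49)*(-335) = (280 + 0)*(-335) = 280*(-335) = -93800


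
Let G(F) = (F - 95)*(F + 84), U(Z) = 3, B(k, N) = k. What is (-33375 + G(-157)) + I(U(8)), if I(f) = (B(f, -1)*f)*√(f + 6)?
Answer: -14952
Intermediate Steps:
G(F) = (-95 + F)*(84 + F)
I(f) = f²*√(6 + f) (I(f) = (f*f)*√(f + 6) = f²*√(6 + f))
(-33375 + G(-157)) + I(U(8)) = (-33375 + (-7980 + (-157)² - 11*(-157))) + 3²*√(6 + 3) = (-33375 + (-7980 + 24649 + 1727)) + 9*√9 = (-33375 + 18396) + 9*3 = -14979 + 27 = -14952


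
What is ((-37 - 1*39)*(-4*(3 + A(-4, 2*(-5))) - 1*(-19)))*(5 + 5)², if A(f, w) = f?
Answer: -174800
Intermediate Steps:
((-37 - 1*39)*(-4*(3 + A(-4, 2*(-5))) - 1*(-19)))*(5 + 5)² = ((-37 - 1*39)*(-4*(3 - 4) - 1*(-19)))*(5 + 5)² = ((-37 - 39)*(-4*(-1) + 19))*10² = -76*(4 + 19)*100 = -76*23*100 = -1748*100 = -174800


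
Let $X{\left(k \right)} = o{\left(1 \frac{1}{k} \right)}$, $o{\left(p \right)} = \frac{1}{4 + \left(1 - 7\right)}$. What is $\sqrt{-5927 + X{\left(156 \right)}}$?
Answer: $\frac{i \sqrt{23710}}{2} \approx 76.99 i$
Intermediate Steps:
$o{\left(p \right)} = - \frac{1}{2}$ ($o{\left(p \right)} = \frac{1}{4 + \left(1 - 7\right)} = \frac{1}{4 - 6} = \frac{1}{-2} = - \frac{1}{2}$)
$X{\left(k \right)} = - \frac{1}{2}$
$\sqrt{-5927 + X{\left(156 \right)}} = \sqrt{-5927 - \frac{1}{2}} = \sqrt{- \frac{11855}{2}} = \frac{i \sqrt{23710}}{2}$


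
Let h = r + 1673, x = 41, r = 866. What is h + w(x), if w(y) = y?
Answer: 2580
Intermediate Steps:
h = 2539 (h = 866 + 1673 = 2539)
h + w(x) = 2539 + 41 = 2580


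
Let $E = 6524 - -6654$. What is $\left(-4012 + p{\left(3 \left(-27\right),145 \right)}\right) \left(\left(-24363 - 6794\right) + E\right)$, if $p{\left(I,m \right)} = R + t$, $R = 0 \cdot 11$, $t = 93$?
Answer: $70459701$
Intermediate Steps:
$E = 13178$ ($E = 6524 + 6654 = 13178$)
$R = 0$
$p{\left(I,m \right)} = 93$ ($p{\left(I,m \right)} = 0 + 93 = 93$)
$\left(-4012 + p{\left(3 \left(-27\right),145 \right)}\right) \left(\left(-24363 - 6794\right) + E\right) = \left(-4012 + 93\right) \left(\left(-24363 - 6794\right) + 13178\right) = - 3919 \left(\left(-24363 - 6794\right) + 13178\right) = - 3919 \left(-31157 + 13178\right) = \left(-3919\right) \left(-17979\right) = 70459701$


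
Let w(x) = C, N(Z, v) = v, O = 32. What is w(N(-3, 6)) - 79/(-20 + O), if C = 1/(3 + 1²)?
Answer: -19/3 ≈ -6.3333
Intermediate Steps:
C = ¼ (C = 1/(3 + 1) = 1/4 = ¼ ≈ 0.25000)
w(x) = ¼
w(N(-3, 6)) - 79/(-20 + O) = ¼ - 79/(-20 + 32) = ¼ - 79/12 = -19/3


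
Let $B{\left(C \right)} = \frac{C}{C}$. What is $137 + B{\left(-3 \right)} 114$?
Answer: $251$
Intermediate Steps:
$B{\left(C \right)} = 1$
$137 + B{\left(-3 \right)} 114 = 137 + 1 \cdot 114 = 137 + 114 = 251$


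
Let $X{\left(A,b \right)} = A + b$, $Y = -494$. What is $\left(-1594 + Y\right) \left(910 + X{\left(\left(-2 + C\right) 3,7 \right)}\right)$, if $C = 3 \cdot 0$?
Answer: $-1902168$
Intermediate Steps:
$C = 0$
$\left(-1594 + Y\right) \left(910 + X{\left(\left(-2 + C\right) 3,7 \right)}\right) = \left(-1594 - 494\right) \left(910 + \left(\left(-2 + 0\right) 3 + 7\right)\right) = - 2088 \left(910 + \left(\left(-2\right) 3 + 7\right)\right) = - 2088 \left(910 + \left(-6 + 7\right)\right) = - 2088 \left(910 + 1\right) = \left(-2088\right) 911 = -1902168$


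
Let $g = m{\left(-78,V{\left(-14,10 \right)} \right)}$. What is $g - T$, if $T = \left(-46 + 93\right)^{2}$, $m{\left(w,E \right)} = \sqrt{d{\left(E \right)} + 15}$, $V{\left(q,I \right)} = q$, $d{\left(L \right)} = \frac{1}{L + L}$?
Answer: $-2209 + \frac{\sqrt{2933}}{14} \approx -2205.1$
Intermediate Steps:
$d{\left(L \right)} = \frac{1}{2 L}$
$m{\left(w,E \right)} = \sqrt{15 + \frac{1}{2 E}}$ ($m{\left(w,E \right)} = \sqrt{\frac{1}{2 E} + 15} = \sqrt{15 + \frac{1}{2 E}}$)
$g = \frac{\sqrt{2933}}{14}$ ($g = \frac{\sqrt{60 + \frac{2}{-14}}}{2} = \frac{\sqrt{60 + 2 \left(- \frac{1}{14}\right)}}{2} = \frac{\sqrt{60 - \frac{1}{7}}}{2} = \frac{\sqrt{\frac{419}{7}}}{2} = \frac{\frac{1}{7} \sqrt{2933}}{2} = \frac{\sqrt{2933}}{14} \approx 3.8684$)
$T = 2209$ ($T = 47^{2} = 2209$)
$g - T = \frac{\sqrt{2933}}{14} - 2209 = -2209 + \frac{\sqrt{2933}}{14}$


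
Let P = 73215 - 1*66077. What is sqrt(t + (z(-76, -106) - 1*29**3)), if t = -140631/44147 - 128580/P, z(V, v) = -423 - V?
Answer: I*sqrt(614606283397003350631)/157560643 ≈ 157.34*I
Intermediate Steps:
P = 7138 (P = 73215 - 66077 = 7138)
t = -3340122669/157560643 (t = -140631/44147 - 128580/7138 = -140631*1/44147 - 128580*1/7138 = -140631/44147 - 64290/3569 = -3340122669/157560643 ≈ -21.199)
sqrt(t + (z(-76, -106) - 1*29**3)) = sqrt(-3340122669/157560643 + ((-423 - 1*(-76)) - 1*29**3)) = sqrt(-3340122669/157560643 + ((-423 + 76) - 1*24389)) = sqrt(-3340122669/157560643 + (-347 - 24389)) = sqrt(-3340122669/157560643 - 24736) = sqrt(-3900760187917/157560643) = I*sqrt(614606283397003350631)/157560643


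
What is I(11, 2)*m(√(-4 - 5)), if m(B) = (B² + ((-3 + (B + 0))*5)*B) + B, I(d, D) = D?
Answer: -108 - 84*I ≈ -108.0 - 84.0*I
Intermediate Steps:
m(B) = B + B² + B*(-15 + 5*B) (m(B) = (B² + ((-3 + B)*5)*B) + B = (B² + (-15 + 5*B)*B) + B = (B² + B*(-15 + 5*B)) + B = B + B² + B*(-15 + 5*B))
I(11, 2)*m(√(-4 - 5)) = 2*(2*√(-4 - 5)*(-7 + 3*√(-4 - 5))) = 2*(2*√(-9)*(-7 + 3*√(-9))) = 2*(2*(3*I)*(-7 + 3*(3*I))) = 2*(2*(3*I)*(-7 + 9*I)) = 2*(6*I*(-7 + 9*I)) = 12*I*(-7 + 9*I)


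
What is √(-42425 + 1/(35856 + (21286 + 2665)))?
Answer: I*√151749017229018/59807 ≈ 205.97*I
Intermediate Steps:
√(-42425 + 1/(35856 + (21286 + 2665))) = √(-42425 + 1/(35856 + 23951)) = √(-42425 + 1/59807) = √(-2537311974/59807) = I*√151749017229018/59807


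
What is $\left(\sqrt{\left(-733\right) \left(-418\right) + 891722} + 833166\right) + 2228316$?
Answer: $3061482 + 6 \sqrt{33281} \approx 3.0626 \cdot 10^{6}$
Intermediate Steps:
$\left(\sqrt{\left(-733\right) \left(-418\right) + 891722} + 833166\right) + 2228316 = \left(\sqrt{306394 + 891722} + 833166\right) + 2228316 = \left(\sqrt{1198116} + 833166\right) + 2228316 = \left(6 \sqrt{33281} + 833166\right) + 2228316 = \left(833166 + 6 \sqrt{33281}\right) + 2228316 = 3061482 + 6 \sqrt{33281}$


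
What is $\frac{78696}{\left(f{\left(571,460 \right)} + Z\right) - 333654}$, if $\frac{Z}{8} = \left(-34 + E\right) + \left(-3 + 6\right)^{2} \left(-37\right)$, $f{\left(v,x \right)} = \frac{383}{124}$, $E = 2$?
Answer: $- \frac{9758304}{41734793} \approx -0.23382$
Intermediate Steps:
$f{\left(v,x \right)} = \frac{383}{124}$ ($f{\left(v,x \right)} = 383 \cdot \frac{1}{124} = \frac{383}{124}$)
$Z = -2920$ ($Z = 8 \left(\left(-34 + 2\right) + \left(-3 + 6\right)^{2} \left(-37\right)\right) = 8 \left(-32 + 3^{2} \left(-37\right)\right) = 8 \left(-32 + 9 \left(-37\right)\right) = 8 \left(-32 - 333\right) = 8 \left(-365\right) = -2920$)
$\frac{78696}{\left(f{\left(571,460 \right)} + Z\right) - 333654} = \frac{78696}{\left(\frac{383}{124} - 2920\right) - 333654} = \frac{78696}{- \frac{361697}{124} - 333654} = \frac{78696}{- \frac{41734793}{124}} = 78696 \left(- \frac{124}{41734793}\right) = - \frac{9758304}{41734793}$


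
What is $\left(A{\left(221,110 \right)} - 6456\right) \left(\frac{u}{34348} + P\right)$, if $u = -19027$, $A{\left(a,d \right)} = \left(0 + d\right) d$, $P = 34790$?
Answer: $\frac{1686071477023}{8587} \approx 1.9635 \cdot 10^{8}$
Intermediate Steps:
$A{\left(a,d \right)} = d^{2}$ ($A{\left(a,d \right)} = d d = d^{2}$)
$\left(A{\left(221,110 \right)} - 6456\right) \left(\frac{u}{34348} + P\right) = \left(110^{2} - 6456\right) \left(- \frac{19027}{34348} + 34790\right) = \left(12100 - 6456\right) \left(\left(-19027\right) \frac{1}{34348} + 34790\right) = 5644 \left(- \frac{19027}{34348} + 34790\right) = 5644 \cdot \frac{1194947893}{34348} = \frac{1686071477023}{8587}$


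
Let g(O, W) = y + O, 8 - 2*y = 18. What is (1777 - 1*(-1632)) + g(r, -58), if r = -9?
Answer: 3395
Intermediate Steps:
y = -5 (y = 4 - ½*18 = 4 - 9 = -5)
g(O, W) = -5 + O
(1777 - 1*(-1632)) + g(r, -58) = (1777 - 1*(-1632)) + (-5 - 9) = (1777 + 1632) - 14 = 3409 - 14 = 3395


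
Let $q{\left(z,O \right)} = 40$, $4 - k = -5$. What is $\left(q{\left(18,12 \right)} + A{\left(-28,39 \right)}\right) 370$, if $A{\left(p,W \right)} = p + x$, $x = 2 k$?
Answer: $11100$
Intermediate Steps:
$k = 9$ ($k = 4 - -5 = 4 + 5 = 9$)
$x = 18$ ($x = 2 \cdot 9 = 18$)
$A{\left(p,W \right)} = 18 + p$ ($A{\left(p,W \right)} = p + 18 = 18 + p$)
$\left(q{\left(18,12 \right)} + A{\left(-28,39 \right)}\right) 370 = \left(40 + \left(18 - 28\right)\right) 370 = \left(40 - 10\right) 370 = 30 \cdot 370 = 11100$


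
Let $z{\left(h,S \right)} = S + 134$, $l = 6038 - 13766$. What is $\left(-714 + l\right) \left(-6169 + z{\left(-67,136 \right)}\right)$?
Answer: $49799358$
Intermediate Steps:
$l = -7728$
$z{\left(h,S \right)} = 134 + S$
$\left(-714 + l\right) \left(-6169 + z{\left(-67,136 \right)}\right) = \left(-714 - 7728\right) \left(-6169 + \left(134 + 136\right)\right) = - 8442 \left(-6169 + 270\right) = \left(-8442\right) \left(-5899\right) = 49799358$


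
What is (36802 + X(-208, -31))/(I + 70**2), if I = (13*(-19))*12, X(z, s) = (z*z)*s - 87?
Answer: -1304469/1936 ≈ -673.80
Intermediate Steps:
X(z, s) = -87 + s*z**2 (X(z, s) = z**2*s - 87 = s*z**2 - 87 = -87 + s*z**2)
I = -2964 (I = -247*12 = -2964)
(36802 + X(-208, -31))/(I + 70**2) = (36802 + (-87 - 31*(-208)**2))/(-2964 + 70**2) = (36802 + (-87 - 31*43264))/(-2964 + 4900) = (36802 + (-87 - 1341184))/1936 = (36802 - 1341271)*(1/1936) = -1304469*1/1936 = -1304469/1936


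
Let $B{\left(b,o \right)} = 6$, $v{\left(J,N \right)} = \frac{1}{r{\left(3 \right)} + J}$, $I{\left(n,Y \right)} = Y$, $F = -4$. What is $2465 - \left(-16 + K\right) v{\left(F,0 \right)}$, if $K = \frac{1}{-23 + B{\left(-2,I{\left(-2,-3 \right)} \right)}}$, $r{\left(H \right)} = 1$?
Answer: $\frac{41814}{17} \approx 2459.6$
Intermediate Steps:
$v{\left(J,N \right)} = \frac{1}{1 + J}$
$K = - \frac{1}{17}$ ($K = \frac{1}{-23 + 6} = \frac{1}{-17} = - \frac{1}{17} \approx -0.058824$)
$2465 - \left(-16 + K\right) v{\left(F,0 \right)} = 2465 - \frac{-16 - \frac{1}{17}}{1 - 4} = 2465 - - \frac{273}{17 \left(-3\right)} = 2465 - \left(- \frac{273}{17}\right) \left(- \frac{1}{3}\right) = 2465 - \frac{91}{17} = \frac{41814}{17}$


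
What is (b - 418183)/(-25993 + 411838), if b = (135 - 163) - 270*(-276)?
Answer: -343691/385845 ≈ -0.89075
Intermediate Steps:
b = 74492 (b = -28 + 74520 = 74492)
(b - 418183)/(-25993 + 411838) = (74492 - 418183)/(-25993 + 411838) = -343691/385845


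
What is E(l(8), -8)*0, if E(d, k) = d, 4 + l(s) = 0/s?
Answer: 0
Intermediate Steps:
l(s) = -4 (l(s) = -4 + 0/s = -4 + 0 = -4)
E(l(8), -8)*0 = -4*0 = 0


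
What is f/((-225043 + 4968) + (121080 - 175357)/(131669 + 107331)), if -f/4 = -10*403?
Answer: -3852680000/52597979277 ≈ -0.073248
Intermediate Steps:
f = 16120 (f = -(-40)*403 = -4*(-4030) = 16120)
f/((-225043 + 4968) + (121080 - 175357)/(131669 + 107331)) = 16120/((-225043 + 4968) + (121080 - 175357)/(131669 + 107331)) = 16120/(-220075 - 54277/239000) = 16120/(-52597979277/239000) = 16120*(-239000/52597979277) = -3852680000/52597979277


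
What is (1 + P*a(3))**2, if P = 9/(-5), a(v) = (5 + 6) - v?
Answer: 4489/25 ≈ 179.56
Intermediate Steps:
a(v) = 11 - v
P = -9/5 (P = 9*(-1/5) = -9/5 ≈ -1.8000)
(1 + P*a(3))**2 = (1 - 9*(11 - 1*3)/5)**2 = (1 - 9*(11 - 3)/5)**2 = (1 - 9/5*8)**2 = (1 - 72/5)**2 = (-67/5)**2 = 4489/25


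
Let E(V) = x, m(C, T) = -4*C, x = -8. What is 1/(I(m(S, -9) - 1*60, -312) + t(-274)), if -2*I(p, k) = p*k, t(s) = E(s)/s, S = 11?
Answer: -137/2222684 ≈ -6.1637e-5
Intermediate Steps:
E(V) = -8
t(s) = -8/s
I(p, k) = -k*p/2 (I(p, k) = -p*k/2 = -k*p/2)
1/(I(m(S, -9) - 1*60, -312) + t(-274)) = 1/(-1/2*(-312)*(-4*11 - 1*60) - 8/(-274)) = 1/(-1/2*(-312)*(-44 - 60) - 8*(-1/274)) = 1/(-1/2*(-312)*(-104) + 4/137) = 1/(-16224 + 4/137) = 1/(-2222684/137) = -137/2222684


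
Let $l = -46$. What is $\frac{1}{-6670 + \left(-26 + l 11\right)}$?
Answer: $- \frac{1}{7202} \approx -0.00013885$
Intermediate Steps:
$\frac{1}{-6670 + \left(-26 + l 11\right)} = \frac{1}{-6670 - 532} = \frac{1}{-7202} = - \frac{1}{7202}$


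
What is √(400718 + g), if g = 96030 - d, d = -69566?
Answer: √566314 ≈ 752.54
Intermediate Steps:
g = 165596 (g = 96030 - 1*(-69566) = 96030 + 69566 = 165596)
√(400718 + g) = √(400718 + 165596) = √566314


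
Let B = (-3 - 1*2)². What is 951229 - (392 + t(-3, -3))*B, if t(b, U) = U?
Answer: 941504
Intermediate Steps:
B = 25 (B = (-3 - 2)² = (-5)² = 25)
951229 - (392 + t(-3, -3))*B = 951229 - (392 - 3)*25 = 951229 - 389*25 = 951229 - 1*9725 = 951229 - 9725 = 941504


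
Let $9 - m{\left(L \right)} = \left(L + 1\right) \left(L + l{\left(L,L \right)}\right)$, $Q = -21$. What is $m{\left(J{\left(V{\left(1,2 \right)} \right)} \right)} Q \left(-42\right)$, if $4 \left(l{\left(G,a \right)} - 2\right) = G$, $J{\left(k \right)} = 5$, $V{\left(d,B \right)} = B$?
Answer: $-35721$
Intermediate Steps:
$l{\left(G,a \right)} = 2 + \frac{G}{4}$
$m{\left(L \right)} = 9 - \left(1 + L\right) \left(2 + \frac{5 L}{4}\right)$ ($m{\left(L \right)} = 9 - \left(L + 1\right) \left(L + \left(2 + \frac{L}{4}\right)\right) = 9 - \left(1 + L\right) \left(2 + \frac{5 L}{4}\right)$)
$m{\left(J{\left(V{\left(1,2 \right)} \right)} \right)} Q \left(-42\right) = \left(7 - \frac{65}{4} - \frac{5 \cdot 5^{2}}{4}\right) \left(-21\right) \left(-42\right) = \left(7 - \frac{65}{4} - \frac{125}{4}\right) \left(-21\right) \left(-42\right) = \left(- \frac{81}{2}\right) \left(-21\right) \left(-42\right) = \frac{1701}{2} \left(-42\right) = -35721$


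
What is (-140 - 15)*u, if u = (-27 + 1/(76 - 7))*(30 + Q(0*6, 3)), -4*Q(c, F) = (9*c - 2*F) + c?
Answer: 3030405/23 ≈ 1.3176e+5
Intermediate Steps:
Q(c, F) = F/2 - 5*c/2 (Q(c, F) = -((9*c - 2*F) + c)/4 = -((-2*F + 9*c) + c)/4 = -(-2*F + 10*c)/4 = F/2 - 5*c/2)
u = -19551/23 (u = (-27 + 1/(76 - 7))*(30 + ((½)*3 - 0*6)) = (-27 + 1/69)*(30 + (3/2 - 5/2*0)) = (-27 + 1/69)*(30 + (3/2 + 0)) = -1862*(30 + 3/2)/69 = -1862/69*63/2 = -19551/23 ≈ -850.04)
(-140 - 15)*u = (-140 - 15)*(-19551/23) = -155*(-19551/23) = 3030405/23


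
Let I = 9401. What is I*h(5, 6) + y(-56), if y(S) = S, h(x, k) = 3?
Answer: 28147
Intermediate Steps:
I*h(5, 6) + y(-56) = 9401*3 - 56 = 28203 - 56 = 28147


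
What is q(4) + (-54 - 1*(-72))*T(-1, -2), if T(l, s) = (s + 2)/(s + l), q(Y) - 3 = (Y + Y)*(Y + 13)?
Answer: 139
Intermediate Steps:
q(Y) = 3 + 2*Y*(13 + Y) (q(Y) = 3 + (Y + Y)*(Y + 13) = 3 + (2*Y)*(13 + Y) = 3 + 2*Y*(13 + Y))
T(l, s) = (2 + s)/(l + s)
q(4) + (-54 - 1*(-72))*T(-1, -2) = (3 + 2*4² + 26*4) + (-54 - 1*(-72))*((2 - 2)/(-1 - 2)) = (3 + 2*16 + 104) + (-54 + 72)*(0/(-3)) = (3 + 32 + 104) + 18*(-⅓*0) = 139 + 18*0 = 139 + 0 = 139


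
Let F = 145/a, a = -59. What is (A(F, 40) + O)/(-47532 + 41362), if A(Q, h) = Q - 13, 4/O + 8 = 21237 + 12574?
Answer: 3082810/1230530609 ≈ 0.0025053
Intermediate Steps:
O = 4/33803 (O = 4/(-8 + (21237 + 12574)) = 4/(-8 + 33811) = 4/33803 ≈ 0.00011833)
F = -145/59 (F = 145/(-59) = 145*(-1/59) = -145/59 ≈ -2.4576)
A(Q, h) = -13 + Q
(A(F, 40) + O)/(-47532 + 41362) = ((-13 - 145/59) + 4/33803)/(-47532 + 41362) = (-912/59 + 4/33803)/(-6170) = -30828100/1994377*(-1/6170) = 3082810/1230530609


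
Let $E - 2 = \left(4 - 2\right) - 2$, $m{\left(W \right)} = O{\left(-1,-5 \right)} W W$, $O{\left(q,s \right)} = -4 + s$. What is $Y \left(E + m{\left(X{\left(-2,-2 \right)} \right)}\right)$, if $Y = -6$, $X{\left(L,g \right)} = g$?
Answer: $204$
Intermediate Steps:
$m{\left(W \right)} = - 9 W^{2}$ ($m{\left(W \right)} = \left(-4 - 5\right) W W = - 9 W W = - 9 W^{2}$)
$E = 2$ ($E = 2 + \left(\left(4 - 2\right) - 2\right) = 2 + \left(2 - 2\right) = 2 + 0 = 2$)
$Y \left(E + m{\left(X{\left(-2,-2 \right)} \right)}\right) = - 6 \left(2 - 9 \left(-2\right)^{2}\right) = - 6 \left(2 - 36\right) = \left(-6\right) \left(-34\right) = 204$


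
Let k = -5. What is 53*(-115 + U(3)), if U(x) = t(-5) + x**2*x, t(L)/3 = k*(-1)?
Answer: -3869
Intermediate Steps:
t(L) = 15 (t(L) = 3*(-5*(-1)) = 3*5 = 15)
U(x) = 15 + x**3 (U(x) = 15 + x**2*x = 15 + x**3)
53*(-115 + U(3)) = 53*(-115 + (15 + 3**3)) = 53*(-115 + (15 + 27)) = 53*(-115 + 42) = 53*(-73) = -3869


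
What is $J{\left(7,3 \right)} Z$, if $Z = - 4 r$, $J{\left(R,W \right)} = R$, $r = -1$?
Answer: $28$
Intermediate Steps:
$Z = 4$ ($Z = \left(-4\right) \left(-1\right) = 4$)
$J{\left(7,3 \right)} Z = 7 \cdot 4 = 28$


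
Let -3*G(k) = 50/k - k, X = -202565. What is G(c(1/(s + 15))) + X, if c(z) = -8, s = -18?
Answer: -2430787/12 ≈ -2.0257e+5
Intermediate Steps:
G(k) = -50/(3*k) + k/3 (G(k) = -(50/k - k)/3 = -(-k + 50/k)/3 = -50/(3*k) + k/3)
G(c(1/(s + 15))) + X = (⅓)*(-50 + (-8)²)/(-8) - 202565 = (⅓)*(-⅛)*(-50 + 64) - 202565 = (⅓)*(-⅛)*14 - 202565 = -7/12 - 202565 = -2430787/12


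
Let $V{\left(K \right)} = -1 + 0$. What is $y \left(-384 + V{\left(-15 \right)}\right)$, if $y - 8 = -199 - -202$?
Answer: $-4235$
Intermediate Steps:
$y = 11$ ($y = 8 - -3 = 8 + \left(-199 + 202\right) = 8 + 3 = 11$)
$V{\left(K \right)} = -1$
$y \left(-384 + V{\left(-15 \right)}\right) = 11 \left(-384 - 1\right) = 11 \left(-385\right) = -4235$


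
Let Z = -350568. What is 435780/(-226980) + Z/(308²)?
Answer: -83966499/14952938 ≈ -5.6154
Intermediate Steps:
435780/(-226980) + Z/(308²) = 435780/(-226980) - 350568/(308²) = 435780*(-1/226980) - 350568/94864 = -2421/1261 - 350568*1/94864 = -2421/1261 - 43821/11858 = -83966499/14952938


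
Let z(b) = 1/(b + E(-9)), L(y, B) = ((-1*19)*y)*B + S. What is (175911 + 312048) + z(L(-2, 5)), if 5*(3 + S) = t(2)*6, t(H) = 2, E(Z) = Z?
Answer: 440139023/902 ≈ 4.8796e+5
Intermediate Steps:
S = -3/5 (S = -3 + (2*6)/5 = -3 + (1/5)*12 = -3 + 12/5 = -3/5 ≈ -0.60000)
L(y, B) = -3/5 - 19*B*y (L(y, B) = ((-1*19)*y)*B - 3/5 = (-19*y)*B - 3/5 = -19*B*y - 3/5 = -3/5 - 19*B*y)
z(b) = 1/(-9 + b) (z(b) = 1/(b - 9) = 1/(-9 + b))
(175911 + 312048) + z(L(-2, 5)) = (175911 + 312048) + 1/(-9 + (-3/5 - 19*5*(-2))) = 487959 + 1/(-9 + (-3/5 + 190)) = 487959 + 1/(-9 + 947/5) = 487959 + 1/(902/5) = 487959 + 5/902 = 440139023/902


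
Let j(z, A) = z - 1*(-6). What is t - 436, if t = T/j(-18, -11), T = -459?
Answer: -1591/4 ≈ -397.75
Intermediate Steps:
j(z, A) = 6 + z (j(z, A) = z + 6 = 6 + z)
t = 153/4 (t = -459/(6 - 18) = -459/(-12) = -459*(-1/12) = 153/4 ≈ 38.250)
t - 436 = 153/4 - 436 = -1591/4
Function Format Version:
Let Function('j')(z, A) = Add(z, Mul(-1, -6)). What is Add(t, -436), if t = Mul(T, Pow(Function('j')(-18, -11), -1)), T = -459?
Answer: Rational(-1591, 4) ≈ -397.75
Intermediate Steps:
Function('j')(z, A) = Add(6, z) (Function('j')(z, A) = Add(z, 6) = Add(6, z))
t = Rational(153, 4) (t = Mul(-459, Pow(Add(6, -18), -1)) = Mul(-459, Pow(-12, -1)) = Mul(-459, Rational(-1, 12)) = Rational(153, 4) ≈ 38.250)
Add(t, -436) = Add(Rational(153, 4), -436) = Rational(-1591, 4)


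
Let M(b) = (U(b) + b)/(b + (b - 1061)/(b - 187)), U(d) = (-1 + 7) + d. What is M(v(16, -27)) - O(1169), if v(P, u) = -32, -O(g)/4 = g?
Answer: 27671242/5915 ≈ 4678.1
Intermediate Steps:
O(g) = -4*g
U(d) = 6 + d
M(b) = (6 + 2*b)/(b + (-1061 + b)/(-187 + b)) (M(b) = ((6 + b) + b)/(b + (b - 1061)/(b - 187)) = (6 + 2*b)/(b + (-1061 + b)/(-187 + b)))
M(v(16, -27)) - O(1169) = 2*(-561 + (-32)**2 - 184*(-32))/(-1061 + (-32)**2 - 186*(-32)) - (-4)*1169 = 2*(-561 + 1024 + 5888)/(-1061 + 1024 + 5952) - 1*(-4676) = 2*6351/5915 + 4676 = 2*(1/5915)*6351 + 4676 = 12702/5915 + 4676 = 27671242/5915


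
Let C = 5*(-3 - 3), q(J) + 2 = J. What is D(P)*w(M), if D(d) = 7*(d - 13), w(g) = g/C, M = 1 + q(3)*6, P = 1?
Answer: 98/5 ≈ 19.600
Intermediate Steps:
q(J) = -2 + J
C = -30 (C = 5*(-6) = -30)
M = 7 (M = 1 + (-2 + 3)*6 = 1 + 1*6 = 1 + 6 = 7)
w(g) = -g/30 (w(g) = g/(-30) = g*(-1/30) = -g/30)
D(d) = -91 + 7*d (D(d) = 7*(-13 + d) = -91 + 7*d)
D(P)*w(M) = (-91 + 7*1)*(-1/30*7) = (-91 + 7)*(-7/30) = -84*(-7/30) = 98/5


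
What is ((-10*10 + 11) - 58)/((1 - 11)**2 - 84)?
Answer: -147/16 ≈ -9.1875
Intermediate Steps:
((-10*10 + 11) - 58)/((1 - 11)**2 - 84) = ((-100 + 11) - 58)/((-10)**2 - 84) = (-89 - 58)/(100 - 84) = -147/16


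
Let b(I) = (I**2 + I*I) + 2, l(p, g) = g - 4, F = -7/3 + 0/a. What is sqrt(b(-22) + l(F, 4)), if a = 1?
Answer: sqrt(970) ≈ 31.145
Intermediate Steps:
F = -7/3 (F = -7/3 + 0/1 = -7*1/3 + 0*1 = -7/3 + 0 = -7/3 ≈ -2.3333)
l(p, g) = -4 + g
b(I) = 2 + 2*I**2 (b(I) = (I**2 + I**2) + 2 = 2*I**2 + 2 = 2 + 2*I**2)
sqrt(b(-22) + l(F, 4)) = sqrt((2 + 2*(-22)**2) + (-4 + 4)) = sqrt((2 + 2*484) + 0) = sqrt((2 + 968) + 0) = sqrt(970 + 0) = sqrt(970)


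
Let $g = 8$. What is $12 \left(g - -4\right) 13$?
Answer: $1872$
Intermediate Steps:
$12 \left(g - -4\right) 13 = 12 \left(8 - -4\right) 13 = 12 \left(8 + 4\right) 13 = 12 \cdot 12 \cdot 13 = 144 \cdot 13 = 1872$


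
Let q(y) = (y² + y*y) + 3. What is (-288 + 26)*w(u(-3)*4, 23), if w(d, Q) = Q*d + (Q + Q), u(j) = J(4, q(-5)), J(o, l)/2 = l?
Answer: -2567076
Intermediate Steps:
q(y) = 3 + 2*y² (q(y) = (y² + y²) + 3 = 2*y² + 3 = 3 + 2*y²)
J(o, l) = 2*l
u(j) = 106 (u(j) = 2*(3 + 2*(-5)²) = 2*(3 + 2*25) = 2*(3 + 50) = 2*53 = 106)
w(d, Q) = 2*Q + Q*d (w(d, Q) = Q*d + 2*Q = 2*Q + Q*d)
(-288 + 26)*w(u(-3)*4, 23) = (-288 + 26)*(23*(2 + 106*4)) = -6026*(2 + 424) = -6026*426 = -262*9798 = -2567076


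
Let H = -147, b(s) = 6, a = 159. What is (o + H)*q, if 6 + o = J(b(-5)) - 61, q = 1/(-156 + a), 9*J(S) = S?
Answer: -640/9 ≈ -71.111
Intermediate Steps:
J(S) = S/9
q = ⅓ (q = 1/(-156 + 159) = 1/3 = ⅓ ≈ 0.33333)
o = -199/3 (o = -6 + ((⅑)*6 - 61) = -6 + (⅔ - 61) = -6 - 181/3 = -199/3 ≈ -66.333)
(o + H)*q = (-199/3 - 147)*(⅓) = -640/3*⅓ = -640/9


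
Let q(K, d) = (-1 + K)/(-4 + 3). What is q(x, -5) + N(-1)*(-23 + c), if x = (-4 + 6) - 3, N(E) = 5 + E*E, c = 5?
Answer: -106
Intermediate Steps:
N(E) = 5 + E²
x = -1 (x = 2 - 3 = -1)
q(K, d) = 1 - K (q(K, d) = (-1 + K)/(-1) = (-1 + K)*(-1) = 1 - K)
q(x, -5) + N(-1)*(-23 + c) = (1 - 1*(-1)) + (5 + (-1)²)*(-23 + 5) = (1 + 1) + (5 + 1)*(-18) = 2 + 6*(-18) = 2 - 108 = -106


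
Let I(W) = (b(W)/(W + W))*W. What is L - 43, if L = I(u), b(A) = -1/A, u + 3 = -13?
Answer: -1375/32 ≈ -42.969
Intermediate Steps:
u = -16 (u = -3 - 13 = -16)
I(W) = -1/(2*W) (I(W) = ((-1/W)/(W + W))*W = ((-1/W)/((2*W)))*W = ((1/(2*W))*(-1/W))*W = (-1/(2*W²))*W = -1/(2*W))
L = 1/32 (L = -½/(-16) = -½*(-1/16) = 1/32 ≈ 0.031250)
L - 43 = 1/32 - 43 = -1375/32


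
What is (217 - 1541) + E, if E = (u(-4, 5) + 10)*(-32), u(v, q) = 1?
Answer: -1676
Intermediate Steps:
E = -352 (E = (1 + 10)*(-32) = 11*(-32) = -352)
(217 - 1541) + E = (217 - 1541) - 352 = -1324 - 352 = -1676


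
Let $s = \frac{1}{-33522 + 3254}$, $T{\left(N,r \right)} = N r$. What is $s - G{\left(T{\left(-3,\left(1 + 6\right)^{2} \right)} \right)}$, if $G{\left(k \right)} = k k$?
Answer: $- \frac{654061213}{30268} \approx -21609.0$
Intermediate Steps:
$s = - \frac{1}{30268}$ ($s = \frac{1}{-30268} = - \frac{1}{30268} \approx -3.3038 \cdot 10^{-5}$)
$G{\left(k \right)} = k^{2}$
$s - G{\left(T{\left(-3,\left(1 + 6\right)^{2} \right)} \right)} = - \frac{1}{30268} - \left(- 3 \left(1 + 6\right)^{2}\right)^{2} = - \frac{1}{30268} - \left(- 3 \cdot 7^{2}\right)^{2} = - \frac{1}{30268} - \left(\left(-3\right) 49\right)^{2} = - \frac{1}{30268} - \left(-147\right)^{2} = - \frac{1}{30268} - 21609 = - \frac{654061213}{30268}$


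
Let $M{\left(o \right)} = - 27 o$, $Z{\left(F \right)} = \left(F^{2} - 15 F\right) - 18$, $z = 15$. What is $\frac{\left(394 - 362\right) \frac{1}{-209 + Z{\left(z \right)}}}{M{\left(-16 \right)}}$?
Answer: $- \frac{2}{6129} \approx -0.00032632$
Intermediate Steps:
$Z{\left(F \right)} = -18 + F^{2} - 15 F$
$\frac{\left(394 - 362\right) \frac{1}{-209 + Z{\left(z \right)}}}{M{\left(-16 \right)}} = \frac{\left(394 - 362\right) \frac{1}{-209 - \left(243 - 225\right)}}{\left(-27\right) \left(-16\right)} = \frac{32 \frac{1}{-209 - 18}}{432} = \frac{32}{-209 - 18} \cdot \frac{1}{432} = \frac{32}{-227} \cdot \frac{1}{432} = 32 \left(- \frac{1}{227}\right) \frac{1}{432} = \left(- \frac{32}{227}\right) \frac{1}{432} = - \frac{2}{6129}$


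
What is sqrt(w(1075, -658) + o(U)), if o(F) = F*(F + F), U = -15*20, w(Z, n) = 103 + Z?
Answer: sqrt(181178) ≈ 425.65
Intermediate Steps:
U = -300
o(F) = 2*F**2 (o(F) = F*(2*F) = 2*F**2)
sqrt(w(1075, -658) + o(U)) = sqrt((103 + 1075) + 2*(-300)**2) = sqrt(1178 + 2*90000) = sqrt(1178 + 180000) = sqrt(181178)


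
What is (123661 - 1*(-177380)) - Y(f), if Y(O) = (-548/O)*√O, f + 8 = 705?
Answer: 301041 + 548*√697/697 ≈ 3.0106e+5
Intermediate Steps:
f = 697 (f = -8 + 705 = 697)
Y(O) = -548/√O
(123661 - 1*(-177380)) - Y(f) = (123661 - 1*(-177380)) - (-548)/√697 = (123661 + 177380) - (-548)*√697/697 = 301041 - (-548)*√697/697 = 301041 + 548*√697/697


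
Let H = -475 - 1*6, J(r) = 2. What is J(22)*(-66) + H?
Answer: -613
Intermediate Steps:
H = -481 (H = -475 - 6 = -481)
J(22)*(-66) + H = 2*(-66) - 481 = -132 - 481 = -613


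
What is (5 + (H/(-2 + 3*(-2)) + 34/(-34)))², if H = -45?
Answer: 5929/64 ≈ 92.641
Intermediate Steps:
(5 + (H/(-2 + 3*(-2)) + 34/(-34)))² = (5 + (-45/(-2 + 3*(-2)) + 34/(-34)))² = (5 + (-45/(-2 - 6) + 34*(-1/34)))² = (5 + (-45/(-8) - 1))² = (5 + (-45*(-⅛) - 1))² = (5 + (45/8 - 1))² = (5 + 37/8)² = (77/8)² = 5929/64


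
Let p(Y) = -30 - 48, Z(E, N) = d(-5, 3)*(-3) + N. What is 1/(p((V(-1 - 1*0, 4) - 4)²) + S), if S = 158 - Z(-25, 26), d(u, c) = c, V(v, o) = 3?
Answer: 1/63 ≈ 0.015873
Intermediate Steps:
Z(E, N) = -9 + N (Z(E, N) = 3*(-3) + N = -9 + N)
p(Y) = -78
S = 141 (S = 158 - (-9 + 26) = 158 - 1*17 = 158 - 17 = 141)
1/(p((V(-1 - 1*0, 4) - 4)²) + S) = 1/(-78 + 141) = 1/63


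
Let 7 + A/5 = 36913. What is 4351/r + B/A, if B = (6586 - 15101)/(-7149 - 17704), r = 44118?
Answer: 17504036474/177483002283 ≈ 0.098624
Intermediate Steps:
A = 184530 (A = -35 + 5*36913 = -35 + 184565 = 184530)
B = 8515/24853 (B = -8515/(-24853) = -8515*(-1/24853) = 8515/24853 ≈ 0.34261)
4351/r + B/A = 4351/44118 + (8515/24853)/184530 = 4351*(1/44118) + (8515/24853)*(1/184530) = 229/2322 + 1703/917224818 = 17504036474/177483002283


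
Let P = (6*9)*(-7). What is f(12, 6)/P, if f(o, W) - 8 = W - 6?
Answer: -4/189 ≈ -0.021164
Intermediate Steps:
f(o, W) = 2 + W (f(o, W) = 8 + (W - 6) = 8 + (-6 + W) = 2 + W)
P = -378 (P = 54*(-7) = -378)
f(12, 6)/P = (2 + 6)/(-378) = 8*(-1/378) = -4/189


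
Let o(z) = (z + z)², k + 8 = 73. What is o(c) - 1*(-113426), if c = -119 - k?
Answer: 248850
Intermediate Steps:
k = 65 (k = -8 + 73 = 65)
c = -184 (c = -119 - 1*65 = -119 - 65 = -184)
o(z) = 4*z² (o(z) = (2*z)² = 4*z²)
o(c) - 1*(-113426) = 4*(-184)² - 1*(-113426) = 4*33856 + 113426 = 135424 + 113426 = 248850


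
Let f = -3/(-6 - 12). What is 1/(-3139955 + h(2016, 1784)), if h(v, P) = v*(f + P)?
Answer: 1/456925 ≈ 2.1885e-6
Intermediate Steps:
f = ⅙ (f = -3/(-18) = -3*(-1/18) = ⅙ ≈ 0.16667)
h(v, P) = v*(⅙ + P)
1/(-3139955 + h(2016, 1784)) = 1/(-3139955 + 2016*(⅙ + 1784)) = 1/(-3139955 + 2016*(10705/6)) = 1/(-3139955 + 3596880) = 1/456925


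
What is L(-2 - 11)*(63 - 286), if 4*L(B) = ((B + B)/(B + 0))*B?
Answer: 2899/2 ≈ 1449.5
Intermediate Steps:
L(B) = B/2 (L(B) = (((B + B)/(B + 0))*B)/4 = (((2*B)/B)*B)/4 = (2*B)/4 = B/2)
L(-2 - 11)*(63 - 286) = ((-2 - 11)/2)*(63 - 286) = ((½)*(-13))*(-223) = -13/2*(-223) = 2899/2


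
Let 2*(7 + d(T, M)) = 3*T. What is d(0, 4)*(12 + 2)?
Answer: -98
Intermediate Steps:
d(T, M) = -7 + 3*T/2 (d(T, M) = -7 + (3*T)/2 = -7 + 3*T/2)
d(0, 4)*(12 + 2) = (-7 + (3/2)*0)*(12 + 2) = (-7 + 0)*14 = -7*14 = -98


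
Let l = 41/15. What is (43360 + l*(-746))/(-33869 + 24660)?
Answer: -619814/138135 ≈ -4.4870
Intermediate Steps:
l = 41/15 (l = 41*(1/15) = 41/15 ≈ 2.7333)
(43360 + l*(-746))/(-33869 + 24660) = (43360 + (41/15)*(-746))/(-33869 + 24660) = (43360 - 30586/15)/(-9209) = (619814/15)*(-1/9209) = -619814/138135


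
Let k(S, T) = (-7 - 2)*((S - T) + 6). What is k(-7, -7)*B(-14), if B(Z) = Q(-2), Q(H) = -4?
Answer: 216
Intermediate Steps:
B(Z) = -4
k(S, T) = -54 - 9*S + 9*T (k(S, T) = -9*(6 + S - T) = -54 - 9*S + 9*T)
k(-7, -7)*B(-14) = (-54 - 9*(-7) + 9*(-7))*(-4) = (-54 + 63 - 63)*(-4) = -54*(-4) = 216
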